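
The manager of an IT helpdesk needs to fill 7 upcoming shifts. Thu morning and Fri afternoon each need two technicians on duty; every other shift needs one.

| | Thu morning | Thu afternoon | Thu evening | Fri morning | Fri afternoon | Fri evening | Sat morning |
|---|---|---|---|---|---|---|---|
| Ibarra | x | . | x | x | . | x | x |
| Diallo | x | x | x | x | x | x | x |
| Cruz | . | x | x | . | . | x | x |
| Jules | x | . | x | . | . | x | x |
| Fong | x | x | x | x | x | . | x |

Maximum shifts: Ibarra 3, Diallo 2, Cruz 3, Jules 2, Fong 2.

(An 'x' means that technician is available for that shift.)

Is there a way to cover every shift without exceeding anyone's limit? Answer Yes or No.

Yes

Fri afternoon can only be covered by Diallo and Fong, so that assignment is forced.
One valid schedule: Thu morning→Jules+Fong, Thu afternoon→Diallo, Thu evening→Ibarra, Fri morning→Ibarra, Fri afternoon→Diallo+Fong, Fri evening→Ibarra, Sat morning→Cruz.
Loads: Ibarra 3/3, Diallo 2/2, Cruz 1/3, Jules 1/2, Fong 2/2 — all within limits.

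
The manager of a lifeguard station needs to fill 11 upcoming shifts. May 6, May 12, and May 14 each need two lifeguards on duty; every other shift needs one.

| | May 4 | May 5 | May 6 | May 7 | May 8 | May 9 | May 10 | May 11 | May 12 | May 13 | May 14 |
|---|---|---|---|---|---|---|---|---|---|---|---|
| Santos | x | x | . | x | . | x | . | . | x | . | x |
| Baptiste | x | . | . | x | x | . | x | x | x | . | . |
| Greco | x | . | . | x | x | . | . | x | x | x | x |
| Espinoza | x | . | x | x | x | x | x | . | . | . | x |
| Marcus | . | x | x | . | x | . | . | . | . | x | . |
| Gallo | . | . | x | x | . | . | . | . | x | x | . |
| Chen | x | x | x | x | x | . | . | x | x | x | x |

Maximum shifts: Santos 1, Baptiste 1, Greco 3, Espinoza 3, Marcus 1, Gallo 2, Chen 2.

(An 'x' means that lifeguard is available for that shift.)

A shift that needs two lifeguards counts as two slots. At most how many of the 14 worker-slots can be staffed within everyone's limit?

13

Total capacity across all lifeguards is 1+1+3+3+1+2+2 = 13, and 14 slots are needed, so at most 13 can be filled.
An assignment achieving 13: May 4→Espinoza, May 5→Marcus, May 6→Espinoza+Gallo, May 8→Chen, May 9→Santos, May 10→Baptiste, May 11→Greco, May 12→Gallo+Chen, May 13→Greco, May 14→Greco+Espinoza.
Loads: Santos 1/1, Baptiste 1/1, Greco 3/3, Espinoza 3/3, Marcus 1/1, Gallo 2/2, Chen 2/2.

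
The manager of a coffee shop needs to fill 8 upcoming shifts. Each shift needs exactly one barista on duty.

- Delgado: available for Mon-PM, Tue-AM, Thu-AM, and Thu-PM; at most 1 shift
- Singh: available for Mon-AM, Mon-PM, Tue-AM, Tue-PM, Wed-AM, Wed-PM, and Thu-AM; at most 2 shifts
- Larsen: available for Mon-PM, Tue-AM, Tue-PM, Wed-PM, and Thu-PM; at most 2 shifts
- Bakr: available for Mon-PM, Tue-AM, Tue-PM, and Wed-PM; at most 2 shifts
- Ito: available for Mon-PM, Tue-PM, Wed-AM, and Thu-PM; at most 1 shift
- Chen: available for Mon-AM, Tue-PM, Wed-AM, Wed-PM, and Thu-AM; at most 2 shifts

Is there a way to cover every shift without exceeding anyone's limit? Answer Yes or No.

One valid schedule: Mon-AM→Singh, Mon-PM→Bakr, Tue-AM→Larsen, Tue-PM→Ito, Wed-AM→Singh, Wed-PM→Bakr, Thu-AM→Delgado, Thu-PM→Larsen.
Loads: Delgado 1/1, Singh 2/2, Larsen 2/2, Bakr 2/2, Ito 1/1, Chen 0/2 — all within limits.

Yes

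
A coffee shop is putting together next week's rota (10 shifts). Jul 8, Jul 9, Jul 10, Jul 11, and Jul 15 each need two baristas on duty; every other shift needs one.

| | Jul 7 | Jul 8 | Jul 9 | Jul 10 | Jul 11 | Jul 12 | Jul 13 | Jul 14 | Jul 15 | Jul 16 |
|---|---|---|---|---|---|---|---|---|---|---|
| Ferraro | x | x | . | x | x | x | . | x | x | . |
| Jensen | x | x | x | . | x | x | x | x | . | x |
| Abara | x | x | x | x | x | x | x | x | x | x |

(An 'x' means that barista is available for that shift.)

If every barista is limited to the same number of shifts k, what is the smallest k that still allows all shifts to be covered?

5

With 3 baristas and 15 worker-slots to fill, someone must work at least ⌈15/3⌉ = 5 shifts, so k ≥ 5.
k = 5 works: Jul 7→Ferraro, Jul 8→Ferraro+Jensen, Jul 9→Jensen+Abara, Jul 10→Ferraro+Abara, Jul 11→Ferraro+Jensen, Jul 12→Abara, Jul 13→Jensen, Jul 14→Abara, Jul 15→Ferraro+Abara, Jul 16→Jensen.
Loads: Ferraro 5, Jensen 5, Abara 5 — all ≤ 5.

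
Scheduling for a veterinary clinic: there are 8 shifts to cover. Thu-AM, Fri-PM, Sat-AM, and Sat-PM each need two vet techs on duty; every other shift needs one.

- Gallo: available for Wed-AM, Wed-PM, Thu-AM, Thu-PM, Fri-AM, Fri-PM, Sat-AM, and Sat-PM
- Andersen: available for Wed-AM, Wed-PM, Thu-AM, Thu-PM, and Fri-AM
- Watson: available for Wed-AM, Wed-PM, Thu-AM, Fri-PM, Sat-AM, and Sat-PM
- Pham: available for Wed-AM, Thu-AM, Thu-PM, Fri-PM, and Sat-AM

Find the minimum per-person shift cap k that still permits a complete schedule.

With 4 vet techs and 12 worker-slots to fill, someone must work at least ⌈12/4⌉ = 3 shifts, so k ≥ 3.
k = 3 works: Wed-AM→Andersen, Wed-PM→Gallo, Thu-AM→Andersen+Pham, Thu-PM→Andersen, Fri-AM→Gallo, Fri-PM→Watson+Pham, Sat-AM→Watson+Pham, Sat-PM→Gallo+Watson.
Loads: Gallo 3, Andersen 3, Watson 3, Pham 3 — all ≤ 3.

3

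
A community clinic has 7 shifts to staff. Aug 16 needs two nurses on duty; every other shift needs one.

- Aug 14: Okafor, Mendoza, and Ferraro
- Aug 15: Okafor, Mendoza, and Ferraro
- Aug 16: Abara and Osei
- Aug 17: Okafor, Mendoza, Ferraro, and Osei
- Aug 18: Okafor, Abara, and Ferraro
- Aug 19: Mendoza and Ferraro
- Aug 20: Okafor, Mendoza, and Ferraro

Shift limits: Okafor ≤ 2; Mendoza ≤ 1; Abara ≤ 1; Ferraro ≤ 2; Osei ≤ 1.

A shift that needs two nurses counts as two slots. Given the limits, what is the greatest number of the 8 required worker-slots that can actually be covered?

Total capacity across all nurses is 2+1+1+2+1 = 7, and 8 slots are needed, so at most 7 can be filled.
An assignment achieving 7: Aug 14→Okafor, Aug 15→Okafor, Aug 16→Abara+Osei, Aug 18→Ferraro, Aug 19→Mendoza, Aug 20→Ferraro.
Loads: Okafor 2/2, Mendoza 1/1, Abara 1/1, Ferraro 2/2, Osei 1/1.

7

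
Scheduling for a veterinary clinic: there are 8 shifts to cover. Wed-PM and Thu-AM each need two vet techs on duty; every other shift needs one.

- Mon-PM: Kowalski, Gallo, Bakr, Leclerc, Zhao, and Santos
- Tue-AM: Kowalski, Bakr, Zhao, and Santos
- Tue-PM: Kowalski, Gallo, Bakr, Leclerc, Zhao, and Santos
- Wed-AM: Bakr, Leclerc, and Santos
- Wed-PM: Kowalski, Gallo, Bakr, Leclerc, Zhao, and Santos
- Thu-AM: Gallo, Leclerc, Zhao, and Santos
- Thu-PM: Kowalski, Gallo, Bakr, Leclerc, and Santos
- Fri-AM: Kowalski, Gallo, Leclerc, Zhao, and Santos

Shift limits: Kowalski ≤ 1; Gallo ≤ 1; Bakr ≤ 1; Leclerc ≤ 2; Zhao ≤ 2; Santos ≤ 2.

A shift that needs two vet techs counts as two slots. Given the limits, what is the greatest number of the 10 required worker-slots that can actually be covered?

9

Total capacity across all vet techs is 1+1+1+2+2+2 = 9, and 10 slots are needed, so at most 9 can be filled.
An assignment achieving 9: Mon-PM→Zhao, Tue-AM→Kowalski, Tue-PM→Santos, Wed-AM→Bakr, Wed-PM→Santos, Thu-AM→Gallo+Leclerc, Thu-PM→Leclerc, Fri-AM→Zhao.
Loads: Kowalski 1/1, Gallo 1/1, Bakr 1/1, Leclerc 2/2, Zhao 2/2, Santos 2/2.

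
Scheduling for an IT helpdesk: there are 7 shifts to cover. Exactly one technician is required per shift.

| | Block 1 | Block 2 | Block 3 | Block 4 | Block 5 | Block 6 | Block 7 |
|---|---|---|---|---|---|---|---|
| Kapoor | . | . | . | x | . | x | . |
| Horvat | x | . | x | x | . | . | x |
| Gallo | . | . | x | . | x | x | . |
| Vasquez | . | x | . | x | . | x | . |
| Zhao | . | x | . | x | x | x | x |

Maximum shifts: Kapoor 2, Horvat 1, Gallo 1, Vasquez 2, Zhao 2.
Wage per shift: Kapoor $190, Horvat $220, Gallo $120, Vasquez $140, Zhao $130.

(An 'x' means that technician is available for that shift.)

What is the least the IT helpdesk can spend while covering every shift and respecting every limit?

$1070

Block 1 can only be covered by Horvat, so that assignment is forced.
Picking the cheapest available technician for each shift independently would cost $970, but that ignores the shift limits.
An optimal schedule: Block 1→Horvat, Block 2→Vasquez, Block 3→Gallo, Block 4→Vasquez, Block 5→Zhao, Block 6→Kapoor, Block 7→Zhao.
Total: 220 + 140 + 120 + 140 + 130 + 190 + 130 = $1070.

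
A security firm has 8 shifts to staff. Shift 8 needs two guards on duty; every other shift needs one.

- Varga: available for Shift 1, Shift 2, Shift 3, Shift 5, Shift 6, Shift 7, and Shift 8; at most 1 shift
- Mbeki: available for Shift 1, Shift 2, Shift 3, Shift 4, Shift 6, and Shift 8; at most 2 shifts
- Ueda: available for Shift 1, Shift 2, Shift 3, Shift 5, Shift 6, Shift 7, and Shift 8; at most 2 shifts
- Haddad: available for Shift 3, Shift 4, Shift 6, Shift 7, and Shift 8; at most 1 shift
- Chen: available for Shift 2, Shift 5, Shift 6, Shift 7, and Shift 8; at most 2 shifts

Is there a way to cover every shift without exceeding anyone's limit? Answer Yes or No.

Total capacity is 1+2+2+1+2 = 8 but 9 worker-slots are needed — infeasible.

No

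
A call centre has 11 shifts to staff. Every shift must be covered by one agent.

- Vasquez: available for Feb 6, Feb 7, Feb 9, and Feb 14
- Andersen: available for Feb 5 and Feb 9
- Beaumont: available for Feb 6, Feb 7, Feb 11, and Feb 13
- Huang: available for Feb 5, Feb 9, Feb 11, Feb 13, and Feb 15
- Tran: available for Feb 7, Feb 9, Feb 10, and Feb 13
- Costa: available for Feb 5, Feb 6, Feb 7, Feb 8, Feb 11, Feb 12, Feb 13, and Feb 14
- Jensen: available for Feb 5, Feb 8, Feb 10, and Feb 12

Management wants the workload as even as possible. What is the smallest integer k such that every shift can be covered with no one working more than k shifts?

2

With 7 agents and 11 worker-slots to fill, someone must work at least ⌈11/7⌉ = 2 shifts, so k ≥ 2.
k = 2 works: Feb 5→Andersen, Feb 6→Vasquez, Feb 7→Beaumont, Feb 8→Costa, Feb 9→Andersen, Feb 10→Tran, Feb 11→Beaumont, Feb 12→Costa, Feb 13→Huang, Feb 14→Vasquez, Feb 15→Huang.
Loads: Vasquez 2, Andersen 2, Beaumont 2, Huang 2, Tran 1, Costa 2, Jensen 0 — all ≤ 2.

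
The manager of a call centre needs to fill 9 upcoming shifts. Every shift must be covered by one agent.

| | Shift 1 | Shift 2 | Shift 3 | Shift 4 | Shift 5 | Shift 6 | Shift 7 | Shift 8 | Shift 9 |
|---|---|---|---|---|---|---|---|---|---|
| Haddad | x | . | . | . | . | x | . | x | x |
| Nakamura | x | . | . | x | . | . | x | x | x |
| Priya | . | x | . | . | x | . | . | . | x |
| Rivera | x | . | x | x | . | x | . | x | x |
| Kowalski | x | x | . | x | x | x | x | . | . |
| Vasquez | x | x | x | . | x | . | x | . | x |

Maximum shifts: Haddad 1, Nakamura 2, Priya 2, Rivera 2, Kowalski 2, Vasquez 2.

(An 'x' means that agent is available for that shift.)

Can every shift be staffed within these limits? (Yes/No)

One valid schedule: Shift 1→Kowalski, Shift 2→Priya, Shift 3→Rivera, Shift 4→Nakamura, Shift 5→Priya, Shift 6→Haddad, Shift 7→Nakamura, Shift 8→Rivera, Shift 9→Vasquez.
Loads: Haddad 1/1, Nakamura 2/2, Priya 2/2, Rivera 2/2, Kowalski 1/2, Vasquez 1/2 — all within limits.

Yes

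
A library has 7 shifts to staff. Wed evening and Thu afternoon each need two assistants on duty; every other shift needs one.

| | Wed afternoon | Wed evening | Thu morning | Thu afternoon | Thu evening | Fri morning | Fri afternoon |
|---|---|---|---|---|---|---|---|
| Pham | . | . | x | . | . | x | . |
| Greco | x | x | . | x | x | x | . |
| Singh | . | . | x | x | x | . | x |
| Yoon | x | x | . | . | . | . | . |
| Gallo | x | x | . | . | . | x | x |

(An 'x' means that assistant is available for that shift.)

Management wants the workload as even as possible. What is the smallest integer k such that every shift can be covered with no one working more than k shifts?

2

With 5 assistants and 9 worker-slots to fill, someone must work at least ⌈9/5⌉ = 2 shifts, so k ≥ 2.
k = 2 works: Wed afternoon→Yoon, Wed evening→Yoon+Gallo, Thu morning→Pham, Thu afternoon→Greco+Singh, Thu evening→Greco, Fri morning→Pham, Fri afternoon→Singh.
Loads: Pham 2, Greco 2, Singh 2, Yoon 2, Gallo 1 — all ≤ 2.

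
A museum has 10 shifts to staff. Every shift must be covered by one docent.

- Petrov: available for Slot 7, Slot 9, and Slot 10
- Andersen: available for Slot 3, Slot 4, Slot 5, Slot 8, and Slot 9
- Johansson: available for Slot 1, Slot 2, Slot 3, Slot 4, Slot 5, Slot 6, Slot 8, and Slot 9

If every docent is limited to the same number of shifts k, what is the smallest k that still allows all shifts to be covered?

4

With 3 docents and 10 worker-slots to fill, someone must work at least ⌈10/3⌉ = 4 shifts, so k ≥ 4.
k = 4 works: Slot 1→Johansson, Slot 2→Johansson, Slot 3→Andersen, Slot 4→Andersen, Slot 5→Andersen, Slot 6→Johansson, Slot 7→Petrov, Slot 8→Andersen, Slot 9→Petrov, Slot 10→Petrov.
Loads: Petrov 3, Andersen 4, Johansson 3 — all ≤ 4.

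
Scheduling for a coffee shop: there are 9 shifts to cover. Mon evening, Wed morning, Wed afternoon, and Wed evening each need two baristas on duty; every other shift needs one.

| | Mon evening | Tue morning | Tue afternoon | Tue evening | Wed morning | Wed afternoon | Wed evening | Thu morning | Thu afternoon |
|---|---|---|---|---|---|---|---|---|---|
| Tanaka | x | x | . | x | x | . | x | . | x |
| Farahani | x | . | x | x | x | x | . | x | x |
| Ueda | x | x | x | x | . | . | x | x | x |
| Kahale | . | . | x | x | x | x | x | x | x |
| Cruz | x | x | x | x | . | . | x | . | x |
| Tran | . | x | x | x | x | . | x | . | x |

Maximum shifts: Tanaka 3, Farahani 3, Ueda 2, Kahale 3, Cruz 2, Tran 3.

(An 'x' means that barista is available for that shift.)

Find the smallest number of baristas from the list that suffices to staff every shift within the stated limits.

13 slots to fill and no one can take more than 3, so at least ⌈13/3⌉ = 5 baristas are needed.
Tanaka, Farahani, Ueda, Kahale, and Cruz alone can cover everything: Mon evening→Ueda+Cruz, Tue morning→Tanaka, Tue afternoon→Ueda, Tue evening→Tanaka, Wed morning→Tanaka+Farahani, Wed afternoon→Farahani+Kahale, Wed evening→Kahale+Cruz, Thu morning→Farahani, Thu afternoon→Kahale.

5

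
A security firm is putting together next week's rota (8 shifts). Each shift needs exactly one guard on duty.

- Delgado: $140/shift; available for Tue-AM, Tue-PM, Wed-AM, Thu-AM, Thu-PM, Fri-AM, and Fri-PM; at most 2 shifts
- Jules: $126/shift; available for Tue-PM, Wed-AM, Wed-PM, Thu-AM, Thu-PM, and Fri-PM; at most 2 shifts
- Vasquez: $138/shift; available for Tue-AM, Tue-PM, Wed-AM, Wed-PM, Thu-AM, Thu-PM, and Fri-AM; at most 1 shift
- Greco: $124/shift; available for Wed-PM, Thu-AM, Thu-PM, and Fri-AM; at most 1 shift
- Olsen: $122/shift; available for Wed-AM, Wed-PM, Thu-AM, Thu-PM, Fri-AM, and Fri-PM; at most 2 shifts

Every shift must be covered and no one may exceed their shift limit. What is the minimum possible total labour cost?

Picking the cheapest available guard for each shift independently would cost $996, but that ignores the shift limits.
An optimal schedule: Tue-AM→Delgado, Tue-PM→Delgado, Wed-AM→Jules, Wed-PM→Vasquez, Thu-AM→Olsen, Thu-PM→Olsen, Fri-AM→Greco, Fri-PM→Jules.
Total: 140 + 140 + 126 + 138 + 122 + 122 + 124 + 126 = $1038.

$1038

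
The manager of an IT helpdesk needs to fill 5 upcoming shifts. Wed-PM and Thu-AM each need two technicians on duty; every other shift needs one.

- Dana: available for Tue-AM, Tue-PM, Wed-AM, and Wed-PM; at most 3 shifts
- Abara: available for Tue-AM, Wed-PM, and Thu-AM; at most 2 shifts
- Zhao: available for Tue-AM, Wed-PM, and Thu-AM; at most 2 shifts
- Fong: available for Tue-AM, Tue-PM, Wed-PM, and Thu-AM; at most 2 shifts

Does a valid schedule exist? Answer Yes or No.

Yes

Wed-AM can only be covered by Dana, so that assignment is forced.
One valid schedule: Tue-AM→Dana, Tue-PM→Dana, Wed-AM→Dana, Wed-PM→Abara+Zhao, Thu-AM→Abara+Zhao.
Loads: Dana 3/3, Abara 2/2, Zhao 2/2, Fong 0/2 — all within limits.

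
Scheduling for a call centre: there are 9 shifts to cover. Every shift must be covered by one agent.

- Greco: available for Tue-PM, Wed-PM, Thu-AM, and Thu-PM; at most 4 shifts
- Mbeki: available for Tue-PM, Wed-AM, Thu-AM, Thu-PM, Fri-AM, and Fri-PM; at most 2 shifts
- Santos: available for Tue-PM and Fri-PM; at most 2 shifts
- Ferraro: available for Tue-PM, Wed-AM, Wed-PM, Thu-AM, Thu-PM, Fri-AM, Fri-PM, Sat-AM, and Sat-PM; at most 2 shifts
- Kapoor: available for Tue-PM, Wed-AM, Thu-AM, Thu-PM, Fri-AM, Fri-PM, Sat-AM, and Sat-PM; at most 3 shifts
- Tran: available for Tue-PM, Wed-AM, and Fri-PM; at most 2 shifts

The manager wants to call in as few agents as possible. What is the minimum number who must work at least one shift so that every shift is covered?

9 slots to fill and no one can take more than 4, so at least ⌈9/4⌉ = 3 agents are needed.
Greco, Mbeki, and Kapoor alone can cover everything: Tue-PM→Greco, Wed-AM→Mbeki, Wed-PM→Greco, Thu-AM→Greco, Thu-PM→Greco, Fri-AM→Mbeki, Fri-PM→Kapoor, Sat-AM→Kapoor, Sat-PM→Kapoor.

3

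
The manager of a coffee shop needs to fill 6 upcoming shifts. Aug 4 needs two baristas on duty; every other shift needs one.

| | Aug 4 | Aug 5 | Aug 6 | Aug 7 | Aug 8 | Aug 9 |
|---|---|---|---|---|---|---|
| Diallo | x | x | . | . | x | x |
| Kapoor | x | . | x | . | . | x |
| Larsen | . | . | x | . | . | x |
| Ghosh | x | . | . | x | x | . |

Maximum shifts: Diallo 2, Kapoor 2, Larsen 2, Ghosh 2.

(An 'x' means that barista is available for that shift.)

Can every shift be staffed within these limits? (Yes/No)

Aug 5 can only be covered by Diallo, so that assignment is forced.
Aug 7 can only be covered by Ghosh, so that assignment is forced.
One valid schedule: Aug 4→Kapoor+Ghosh, Aug 5→Diallo, Aug 6→Kapoor, Aug 7→Ghosh, Aug 8→Diallo, Aug 9→Larsen.
Loads: Diallo 2/2, Kapoor 2/2, Larsen 1/2, Ghosh 2/2 — all within limits.

Yes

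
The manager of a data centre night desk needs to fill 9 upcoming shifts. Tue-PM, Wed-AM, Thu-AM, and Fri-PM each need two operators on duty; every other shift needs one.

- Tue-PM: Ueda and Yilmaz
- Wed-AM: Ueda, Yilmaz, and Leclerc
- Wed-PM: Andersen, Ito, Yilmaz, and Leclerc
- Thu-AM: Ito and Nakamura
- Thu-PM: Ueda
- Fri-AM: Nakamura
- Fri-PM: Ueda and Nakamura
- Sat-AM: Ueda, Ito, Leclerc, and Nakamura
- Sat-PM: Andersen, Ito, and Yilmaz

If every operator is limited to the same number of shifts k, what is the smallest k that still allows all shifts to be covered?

With 6 operators and 13 worker-slots to fill, someone must work at least ⌈13/6⌉ = 3 shifts, so k ≥ 3.
k = 3 works: Tue-PM→Ueda+Yilmaz, Wed-AM→Yilmaz+Leclerc, Wed-PM→Andersen, Thu-AM→Ito+Nakamura, Thu-PM→Ueda, Fri-AM→Nakamura, Fri-PM→Ueda+Nakamura, Sat-AM→Ito, Sat-PM→Andersen.
Loads: Ueda 3, Andersen 2, Ito 2, Yilmaz 2, Leclerc 1, Nakamura 3 — all ≤ 3.

3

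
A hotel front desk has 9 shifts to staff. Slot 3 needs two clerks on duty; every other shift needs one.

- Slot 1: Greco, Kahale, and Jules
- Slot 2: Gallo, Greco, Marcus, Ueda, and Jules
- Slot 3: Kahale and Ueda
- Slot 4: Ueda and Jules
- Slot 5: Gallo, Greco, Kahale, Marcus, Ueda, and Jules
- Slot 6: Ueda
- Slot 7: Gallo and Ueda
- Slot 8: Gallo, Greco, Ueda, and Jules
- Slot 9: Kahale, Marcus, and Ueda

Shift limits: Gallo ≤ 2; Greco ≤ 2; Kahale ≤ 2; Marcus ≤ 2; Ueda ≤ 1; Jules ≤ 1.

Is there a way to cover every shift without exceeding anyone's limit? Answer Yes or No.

No

Total capacity is 10 and 10 slots are needed, so capacity alone doesn't rule it out.
Shifts {Slot 3, Slot 6} need 3 worker-slots in total, but the clerks available for any of those shifts (Kahale and Ueda) can supply at most 2 among them. So no valid schedule exists.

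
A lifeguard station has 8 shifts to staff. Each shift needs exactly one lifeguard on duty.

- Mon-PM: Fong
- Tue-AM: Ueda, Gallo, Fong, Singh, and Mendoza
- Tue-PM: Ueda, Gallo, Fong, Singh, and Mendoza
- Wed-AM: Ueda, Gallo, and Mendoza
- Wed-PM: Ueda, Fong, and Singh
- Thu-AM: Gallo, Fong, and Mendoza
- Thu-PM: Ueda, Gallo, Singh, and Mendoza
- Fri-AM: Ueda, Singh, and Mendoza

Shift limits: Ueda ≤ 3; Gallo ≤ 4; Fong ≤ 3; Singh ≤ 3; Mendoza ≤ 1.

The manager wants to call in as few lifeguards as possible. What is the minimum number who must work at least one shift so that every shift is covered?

8 slots to fill and no one can take more than 4, so at least ⌈8/4⌉ = 2 lifeguards are needed.
Any 2 lifeguards together have capacity at most 4+3 = 7 < 8 slots, so 2 can never suffice.
Ueda, Gallo, and Fong alone can cover everything: Mon-PM→Fong, Tue-AM→Gallo, Tue-PM→Gallo, Wed-AM→Ueda, Wed-PM→Ueda, Thu-AM→Gallo, Thu-PM→Gallo, Fri-AM→Ueda.

3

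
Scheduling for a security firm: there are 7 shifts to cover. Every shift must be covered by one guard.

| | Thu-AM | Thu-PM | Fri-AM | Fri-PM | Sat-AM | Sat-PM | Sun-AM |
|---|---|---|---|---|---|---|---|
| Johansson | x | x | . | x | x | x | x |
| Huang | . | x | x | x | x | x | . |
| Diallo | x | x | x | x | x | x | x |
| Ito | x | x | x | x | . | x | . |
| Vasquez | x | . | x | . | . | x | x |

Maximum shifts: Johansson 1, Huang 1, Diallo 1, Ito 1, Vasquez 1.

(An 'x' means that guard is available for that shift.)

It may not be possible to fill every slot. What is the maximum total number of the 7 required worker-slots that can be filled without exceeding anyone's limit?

Total capacity across all guards is 1+1+1+1+1 = 5, and 7 slots are needed, so at most 5 can be filled.
An assignment achieving 5: Thu-AM→Ito, Thu-PM→Huang, Fri-AM→Vasquez, Sat-AM→Johansson, Sun-AM→Diallo.
Loads: Johansson 1/1, Huang 1/1, Diallo 1/1, Ito 1/1, Vasquez 1/1.

5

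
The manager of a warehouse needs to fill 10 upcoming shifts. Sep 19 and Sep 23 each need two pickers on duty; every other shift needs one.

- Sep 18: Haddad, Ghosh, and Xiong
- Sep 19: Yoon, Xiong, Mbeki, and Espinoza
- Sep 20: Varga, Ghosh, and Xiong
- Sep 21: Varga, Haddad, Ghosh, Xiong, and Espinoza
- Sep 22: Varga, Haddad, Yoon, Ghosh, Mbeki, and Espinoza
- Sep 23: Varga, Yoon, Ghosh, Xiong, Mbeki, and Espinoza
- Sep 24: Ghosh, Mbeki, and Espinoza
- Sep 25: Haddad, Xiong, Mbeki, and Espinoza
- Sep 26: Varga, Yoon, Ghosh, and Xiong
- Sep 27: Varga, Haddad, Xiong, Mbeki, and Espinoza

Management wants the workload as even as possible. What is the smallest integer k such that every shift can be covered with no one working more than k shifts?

2

With 7 pickers and 12 worker-slots to fill, someone must work at least ⌈12/7⌉ = 2 shifts, so k ≥ 2.
k = 2 works: Sep 18→Haddad, Sep 19→Yoon+Xiong, Sep 20→Varga, Sep 21→Ghosh, Sep 22→Yoon, Sep 23→Mbeki+Espinoza, Sep 24→Ghosh, Sep 25→Haddad, Sep 26→Varga, Sep 27→Xiong.
Loads: Varga 2, Haddad 2, Yoon 2, Ghosh 2, Xiong 2, Mbeki 1, Espinoza 1 — all ≤ 2.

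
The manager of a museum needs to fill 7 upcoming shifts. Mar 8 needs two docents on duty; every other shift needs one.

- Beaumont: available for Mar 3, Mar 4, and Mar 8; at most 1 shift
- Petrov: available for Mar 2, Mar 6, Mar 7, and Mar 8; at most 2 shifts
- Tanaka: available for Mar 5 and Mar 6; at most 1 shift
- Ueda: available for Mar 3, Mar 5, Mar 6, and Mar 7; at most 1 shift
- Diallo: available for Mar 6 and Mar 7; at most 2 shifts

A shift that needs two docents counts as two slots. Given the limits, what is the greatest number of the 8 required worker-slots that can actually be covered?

Total capacity across all docents is 1+2+1+1+2 = 7, and 8 slots are needed, so at most 7 can be filled.
An assignment achieving 7: Mar 2→Petrov, Mar 3→Ueda, Mar 4→Beaumont, Mar 5→Tanaka, Mar 6→Diallo, Mar 7→Diallo, Mar 8→Petrov.
Loads: Beaumont 1/1, Petrov 2/2, Tanaka 1/1, Ueda 1/1, Diallo 2/2.

7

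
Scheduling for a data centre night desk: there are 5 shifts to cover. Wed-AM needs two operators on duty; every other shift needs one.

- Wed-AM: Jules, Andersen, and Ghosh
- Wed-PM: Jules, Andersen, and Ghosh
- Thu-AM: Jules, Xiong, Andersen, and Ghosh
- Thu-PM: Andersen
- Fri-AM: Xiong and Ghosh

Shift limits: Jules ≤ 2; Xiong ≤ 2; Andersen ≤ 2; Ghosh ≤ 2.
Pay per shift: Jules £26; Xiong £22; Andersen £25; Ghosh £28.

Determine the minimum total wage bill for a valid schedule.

£146

Thu-PM can only be covered by Andersen, so that assignment is forced.
Picking the cheapest available operator for each shift independently would cost £145, but that ignores the shift limits.
An optimal schedule: Wed-AM→Jules+Andersen, Wed-PM→Jules, Thu-AM→Xiong, Thu-PM→Andersen, Fri-AM→Xiong.
Total: 26 + 25 + 26 + 22 + 25 + 22 = £146.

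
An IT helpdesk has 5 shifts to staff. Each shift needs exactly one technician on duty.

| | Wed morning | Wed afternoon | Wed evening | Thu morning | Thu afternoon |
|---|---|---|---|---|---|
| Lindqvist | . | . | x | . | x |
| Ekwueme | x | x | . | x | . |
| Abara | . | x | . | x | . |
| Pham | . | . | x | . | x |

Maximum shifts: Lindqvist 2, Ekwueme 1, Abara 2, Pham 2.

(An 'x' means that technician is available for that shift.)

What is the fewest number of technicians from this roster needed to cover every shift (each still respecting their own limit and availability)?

5 slots to fill and no one can take more than 2, so at least ⌈5/2⌉ = 3 technicians are needed.
Lindqvist, Ekwueme, and Abara alone can cover everything: Wed morning→Ekwueme, Wed afternoon→Abara, Wed evening→Lindqvist, Thu morning→Abara, Thu afternoon→Lindqvist.

3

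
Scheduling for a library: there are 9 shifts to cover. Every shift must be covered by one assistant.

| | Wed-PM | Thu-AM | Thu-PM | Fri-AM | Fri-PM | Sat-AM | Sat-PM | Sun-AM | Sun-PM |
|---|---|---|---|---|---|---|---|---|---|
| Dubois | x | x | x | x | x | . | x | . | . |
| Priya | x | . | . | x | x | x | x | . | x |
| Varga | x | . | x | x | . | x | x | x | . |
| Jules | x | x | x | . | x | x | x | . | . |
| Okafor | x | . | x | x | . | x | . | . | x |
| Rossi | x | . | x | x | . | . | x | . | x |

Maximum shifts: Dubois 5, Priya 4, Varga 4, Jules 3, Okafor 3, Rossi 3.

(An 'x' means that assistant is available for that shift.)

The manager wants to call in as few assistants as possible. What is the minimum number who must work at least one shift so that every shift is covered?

9 slots to fill and no one can take more than 5, so at least ⌈9/5⌉ = 2 assistants are needed.
Shifts {Thu-AM, Sun-AM, Sun-PM} need 3 slots, but among the assistants available for them (Dubois, Priya, Varga, Jules, Okafor, and Rossi) any 2 together supply at most 2. So 2 assistants are not enough.
Dubois, Priya, and Varga alone can cover everything: Wed-PM→Dubois, Thu-AM→Dubois, Thu-PM→Dubois, Fri-AM→Dubois, Fri-PM→Dubois, Sat-AM→Priya, Sat-PM→Priya, Sun-AM→Varga, Sun-PM→Priya.

3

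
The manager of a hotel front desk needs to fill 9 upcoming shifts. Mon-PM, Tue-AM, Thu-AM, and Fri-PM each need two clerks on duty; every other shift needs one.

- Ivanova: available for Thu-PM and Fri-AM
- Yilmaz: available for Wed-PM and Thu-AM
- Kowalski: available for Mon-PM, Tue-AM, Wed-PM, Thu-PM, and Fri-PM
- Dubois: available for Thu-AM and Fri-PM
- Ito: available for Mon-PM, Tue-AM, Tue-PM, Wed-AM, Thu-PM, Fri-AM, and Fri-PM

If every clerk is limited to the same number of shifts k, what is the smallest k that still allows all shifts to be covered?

With 5 clerks and 13 worker-slots to fill, someone must work at least ⌈13/5⌉ = 3 shifts, so k ≥ 3.
k = 3 fails: Shifts {Mon-PM, Tue-AM, Tue-PM, Wed-AM} need 6 worker-slots in total, but the clerks available for any of those shifts (Kowalski and Ito) can supply at most 5 among them. So no valid schedule exists.
k = 4 works: Mon-PM→Kowalski+Ito, Tue-AM→Kowalski+Ito, Tue-PM→Ito, Wed-AM→Ito, Wed-PM→Yilmaz, Thu-AM→Yilmaz+Dubois, Thu-PM→Ivanova, Fri-AM→Ivanova, Fri-PM→Kowalski+Dubois.
Loads: Ivanova 2, Yilmaz 2, Kowalski 3, Dubois 2, Ito 4 — all ≤ 4.

4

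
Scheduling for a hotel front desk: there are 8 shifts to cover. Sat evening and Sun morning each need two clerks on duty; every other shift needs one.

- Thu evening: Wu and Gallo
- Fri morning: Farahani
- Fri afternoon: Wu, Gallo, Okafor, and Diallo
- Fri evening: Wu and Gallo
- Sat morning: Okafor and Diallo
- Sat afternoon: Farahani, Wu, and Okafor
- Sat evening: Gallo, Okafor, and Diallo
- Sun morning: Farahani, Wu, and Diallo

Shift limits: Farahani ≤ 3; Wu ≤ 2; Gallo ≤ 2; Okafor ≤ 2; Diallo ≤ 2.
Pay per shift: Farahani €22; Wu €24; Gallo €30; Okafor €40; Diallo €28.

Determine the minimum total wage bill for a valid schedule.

Fri morning can only be covered by Farahani, so that assignment is forced.
Picking the cheapest available clerk for each shift independently would cost €248, but that ignores the shift limits.
An optimal schedule: Thu evening→Wu, Fri morning→Farahani, Fri afternoon→Gallo, Fri evening→Wu, Sat morning→Diallo, Sat afternoon→Farahani, Sat evening→Gallo+Okafor, Sun morning→Farahani+Diallo.
Total: 24 + 22 + 30 + 24 + 28 + 22 + 30 + 40 + 22 + 28 = €270.

€270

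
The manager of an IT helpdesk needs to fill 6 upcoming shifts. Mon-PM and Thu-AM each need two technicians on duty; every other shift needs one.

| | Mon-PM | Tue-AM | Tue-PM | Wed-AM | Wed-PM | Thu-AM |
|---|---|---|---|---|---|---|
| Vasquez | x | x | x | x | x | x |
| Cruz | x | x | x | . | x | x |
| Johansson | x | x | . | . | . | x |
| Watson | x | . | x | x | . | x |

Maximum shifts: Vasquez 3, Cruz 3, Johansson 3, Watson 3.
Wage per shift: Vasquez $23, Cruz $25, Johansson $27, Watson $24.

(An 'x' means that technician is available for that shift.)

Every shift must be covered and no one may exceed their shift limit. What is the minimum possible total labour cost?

Picking the cheapest available technician for each shift independently would cost $186, but that ignores the shift limits.
An optimal schedule: Mon-PM→Watson+Cruz, Tue-AM→Vasquez, Tue-PM→Watson, Wed-AM→Vasquez, Wed-PM→Vasquez, Thu-AM→Watson+Cruz.
Total: 24 + 25 + 23 + 24 + 23 + 23 + 24 + 25 = $191.

$191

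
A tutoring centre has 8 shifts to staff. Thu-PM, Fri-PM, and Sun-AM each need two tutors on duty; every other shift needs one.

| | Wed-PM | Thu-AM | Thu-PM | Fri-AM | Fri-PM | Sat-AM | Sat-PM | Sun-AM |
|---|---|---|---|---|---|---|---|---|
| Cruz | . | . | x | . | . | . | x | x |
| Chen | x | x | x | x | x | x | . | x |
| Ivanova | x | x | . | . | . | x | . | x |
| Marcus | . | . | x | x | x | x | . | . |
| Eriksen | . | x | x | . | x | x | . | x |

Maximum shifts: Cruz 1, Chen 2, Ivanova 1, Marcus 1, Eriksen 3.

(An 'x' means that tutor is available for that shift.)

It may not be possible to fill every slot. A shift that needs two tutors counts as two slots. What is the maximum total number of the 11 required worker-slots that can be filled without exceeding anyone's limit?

8

Total capacity across all tutors is 1+2+1+1+3 = 8, and 11 slots are needed, so at most 8 can be filled.
An assignment achieving 8: Wed-PM→Chen, Thu-AM→Ivanova, Thu-PM→Eriksen, Fri-AM→Chen, Fri-PM→Marcus+Eriksen, Sat-AM→Eriksen, Sat-PM→Cruz.
Loads: Cruz 1/1, Chen 2/2, Ivanova 1/1, Marcus 1/1, Eriksen 3/3.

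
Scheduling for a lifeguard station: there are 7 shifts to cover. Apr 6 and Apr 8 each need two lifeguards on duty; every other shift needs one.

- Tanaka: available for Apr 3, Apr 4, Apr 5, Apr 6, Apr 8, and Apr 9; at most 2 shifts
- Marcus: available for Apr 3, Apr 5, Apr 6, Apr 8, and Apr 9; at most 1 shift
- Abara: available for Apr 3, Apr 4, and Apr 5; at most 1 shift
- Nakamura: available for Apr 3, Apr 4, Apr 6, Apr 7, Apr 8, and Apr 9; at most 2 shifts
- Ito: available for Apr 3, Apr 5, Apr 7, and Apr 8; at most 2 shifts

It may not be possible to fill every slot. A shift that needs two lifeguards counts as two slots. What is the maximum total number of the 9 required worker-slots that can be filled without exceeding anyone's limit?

Total capacity across all lifeguards is 2+1+1+2+2 = 8, and 9 slots are needed, so at most 8 can be filled.
An assignment achieving 8: Apr 3→Ito, Apr 4→Tanaka, Apr 5→Abara, Apr 6→Tanaka+Marcus, Apr 7→Nakamura, Apr 8→Ito, Apr 9→Nakamura.
Loads: Tanaka 2/2, Marcus 1/1, Abara 1/1, Nakamura 2/2, Ito 2/2.

8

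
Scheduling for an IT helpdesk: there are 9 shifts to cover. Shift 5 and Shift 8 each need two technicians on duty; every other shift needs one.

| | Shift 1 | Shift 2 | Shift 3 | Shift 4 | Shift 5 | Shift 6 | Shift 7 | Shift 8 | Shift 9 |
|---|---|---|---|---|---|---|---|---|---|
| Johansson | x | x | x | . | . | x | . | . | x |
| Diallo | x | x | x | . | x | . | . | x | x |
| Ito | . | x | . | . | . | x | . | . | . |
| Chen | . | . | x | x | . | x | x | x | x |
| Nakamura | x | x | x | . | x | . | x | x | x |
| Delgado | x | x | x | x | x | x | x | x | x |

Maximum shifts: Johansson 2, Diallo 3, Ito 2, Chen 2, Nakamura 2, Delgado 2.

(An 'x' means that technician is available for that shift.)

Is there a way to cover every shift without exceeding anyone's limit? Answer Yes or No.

Yes

One valid schedule: Shift 1→Johansson, Shift 2→Diallo, Shift 3→Diallo, Shift 4→Chen, Shift 5→Diallo+Nakamura, Shift 6→Johansson, Shift 7→Chen, Shift 8→Nakamura+Delgado, Shift 9→Delgado.
Loads: Johansson 2/2, Diallo 3/3, Ito 0/2, Chen 2/2, Nakamura 2/2, Delgado 2/2 — all within limits.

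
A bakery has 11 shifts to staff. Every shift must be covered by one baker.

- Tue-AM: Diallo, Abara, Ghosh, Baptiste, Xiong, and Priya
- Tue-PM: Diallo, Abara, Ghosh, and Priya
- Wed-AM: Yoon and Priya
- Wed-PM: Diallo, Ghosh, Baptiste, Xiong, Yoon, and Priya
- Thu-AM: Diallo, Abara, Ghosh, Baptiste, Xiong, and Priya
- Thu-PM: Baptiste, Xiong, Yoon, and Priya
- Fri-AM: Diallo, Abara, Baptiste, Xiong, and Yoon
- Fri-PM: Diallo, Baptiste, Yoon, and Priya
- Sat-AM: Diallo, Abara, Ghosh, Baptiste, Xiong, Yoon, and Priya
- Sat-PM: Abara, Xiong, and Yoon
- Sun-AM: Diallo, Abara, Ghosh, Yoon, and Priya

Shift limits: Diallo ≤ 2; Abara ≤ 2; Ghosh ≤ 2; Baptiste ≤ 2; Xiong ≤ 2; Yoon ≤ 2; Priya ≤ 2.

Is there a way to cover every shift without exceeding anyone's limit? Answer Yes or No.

Yes

One valid schedule: Tue-AM→Ghosh, Tue-PM→Diallo, Wed-AM→Yoon, Wed-PM→Baptiste, Thu-AM→Xiong, Thu-PM→Baptiste, Fri-AM→Abara, Fri-PM→Diallo, Sat-AM→Xiong, Sat-PM→Abara, Sun-AM→Ghosh.
Loads: Diallo 2/2, Abara 2/2, Ghosh 2/2, Baptiste 2/2, Xiong 2/2, Yoon 1/2, Priya 0/2 — all within limits.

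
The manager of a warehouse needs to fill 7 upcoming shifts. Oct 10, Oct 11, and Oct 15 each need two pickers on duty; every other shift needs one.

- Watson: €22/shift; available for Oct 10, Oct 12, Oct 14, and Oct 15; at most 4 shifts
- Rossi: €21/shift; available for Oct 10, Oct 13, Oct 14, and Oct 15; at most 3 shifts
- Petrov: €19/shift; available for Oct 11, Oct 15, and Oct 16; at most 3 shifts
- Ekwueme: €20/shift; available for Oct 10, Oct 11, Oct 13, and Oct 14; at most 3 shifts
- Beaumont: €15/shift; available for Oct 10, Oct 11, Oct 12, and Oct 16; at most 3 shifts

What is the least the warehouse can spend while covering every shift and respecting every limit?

Picking the cheapest available picker for each shift independently would cost €179, but that ignores the shift limits.
An optimal schedule: Oct 10→Beaumont+Ekwueme, Oct 11→Beaumont+Petrov, Oct 12→Beaumont, Oct 13→Ekwueme, Oct 14→Ekwueme, Oct 15→Petrov+Rossi, Oct 16→Petrov.
Total: 15 + 20 + 15 + 19 + 15 + 20 + 20 + 19 + 21 + 19 = €183.

€183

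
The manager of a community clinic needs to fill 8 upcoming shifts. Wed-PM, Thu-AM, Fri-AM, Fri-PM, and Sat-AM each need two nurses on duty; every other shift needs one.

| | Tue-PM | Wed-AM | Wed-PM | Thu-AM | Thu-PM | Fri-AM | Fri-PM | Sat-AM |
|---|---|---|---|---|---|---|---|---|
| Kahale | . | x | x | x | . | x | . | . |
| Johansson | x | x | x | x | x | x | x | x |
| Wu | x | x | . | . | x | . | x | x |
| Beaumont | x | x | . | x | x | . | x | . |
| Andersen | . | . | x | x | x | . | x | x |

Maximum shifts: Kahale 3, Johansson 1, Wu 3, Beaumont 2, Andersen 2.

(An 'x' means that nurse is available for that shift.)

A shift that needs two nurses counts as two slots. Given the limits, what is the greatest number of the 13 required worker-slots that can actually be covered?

11

Total capacity across all nurses is 3+1+3+2+2 = 11, and 13 slots are needed, so at most 11 can be filled.
An assignment achieving 11: Tue-PM→Wu, Wed-AM→Kahale, Wed-PM→Kahale+Andersen, Thu-AM→Beaumont, Thu-PM→Wu, Fri-AM→Kahale+Johansson, Fri-PM→Beaumont, Sat-AM→Wu+Andersen.
Loads: Kahale 3/3, Johansson 1/1, Wu 3/3, Beaumont 2/2, Andersen 2/2.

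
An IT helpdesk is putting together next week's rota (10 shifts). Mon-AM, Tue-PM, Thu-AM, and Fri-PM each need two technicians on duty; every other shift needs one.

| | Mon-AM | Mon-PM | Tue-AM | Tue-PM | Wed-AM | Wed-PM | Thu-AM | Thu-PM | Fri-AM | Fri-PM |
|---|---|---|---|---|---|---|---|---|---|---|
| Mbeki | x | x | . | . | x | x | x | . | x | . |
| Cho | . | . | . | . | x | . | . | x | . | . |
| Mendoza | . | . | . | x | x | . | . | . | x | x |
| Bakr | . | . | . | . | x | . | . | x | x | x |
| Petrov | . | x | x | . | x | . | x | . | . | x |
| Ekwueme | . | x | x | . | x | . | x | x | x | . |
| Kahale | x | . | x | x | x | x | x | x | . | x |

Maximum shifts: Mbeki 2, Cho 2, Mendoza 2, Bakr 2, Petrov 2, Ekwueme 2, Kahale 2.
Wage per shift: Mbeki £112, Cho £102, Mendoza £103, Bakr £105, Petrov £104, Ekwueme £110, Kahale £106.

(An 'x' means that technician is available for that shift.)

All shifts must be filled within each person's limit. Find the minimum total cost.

£1484

Mon-AM can only be covered by Mbeki and Kahale, so that assignment is forced.
Tue-PM can only be covered by Mendoza and Kahale, so that assignment is forced.
Picking the cheapest available technician for each shift independently would cost £1465, but that ignores the shift limits.
An optimal schedule: Mon-AM→Mbeki+Kahale, Mon-PM→Petrov, Tue-AM→Ekwueme, Tue-PM→Mendoza+Kahale, Wed-AM→Cho, Wed-PM→Mbeki, Thu-AM→Petrov+Ekwueme, Thu-PM→Cho, Fri-AM→Bakr, Fri-PM→Mendoza+Bakr.
Total: 112 + 106 + 104 + 110 + 103 + 106 + 102 + 112 + 104 + 110 + 102 + 105 + 103 + 105 = £1484.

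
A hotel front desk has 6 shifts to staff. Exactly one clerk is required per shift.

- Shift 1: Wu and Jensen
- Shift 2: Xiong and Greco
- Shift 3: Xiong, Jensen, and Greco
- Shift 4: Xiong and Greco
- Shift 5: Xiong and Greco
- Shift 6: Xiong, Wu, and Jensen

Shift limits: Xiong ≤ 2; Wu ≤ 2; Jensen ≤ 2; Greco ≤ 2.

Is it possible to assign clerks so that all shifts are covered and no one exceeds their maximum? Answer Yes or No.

Yes

One valid schedule: Shift 1→Wu, Shift 2→Xiong, Shift 3→Jensen, Shift 4→Xiong, Shift 5→Greco, Shift 6→Wu.
Loads: Xiong 2/2, Wu 2/2, Jensen 1/2, Greco 1/2 — all within limits.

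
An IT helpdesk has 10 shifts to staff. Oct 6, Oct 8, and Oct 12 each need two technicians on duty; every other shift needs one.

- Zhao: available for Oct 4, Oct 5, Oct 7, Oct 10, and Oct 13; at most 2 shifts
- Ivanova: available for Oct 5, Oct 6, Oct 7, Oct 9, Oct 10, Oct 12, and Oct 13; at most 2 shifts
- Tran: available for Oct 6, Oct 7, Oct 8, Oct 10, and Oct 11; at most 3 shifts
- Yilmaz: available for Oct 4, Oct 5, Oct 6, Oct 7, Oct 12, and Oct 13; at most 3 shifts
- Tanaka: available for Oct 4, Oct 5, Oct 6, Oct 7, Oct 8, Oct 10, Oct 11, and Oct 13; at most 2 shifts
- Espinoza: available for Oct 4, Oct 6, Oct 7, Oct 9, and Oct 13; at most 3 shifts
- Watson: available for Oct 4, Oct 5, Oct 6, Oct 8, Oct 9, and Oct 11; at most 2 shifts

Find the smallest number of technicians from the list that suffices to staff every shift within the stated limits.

13 slots to fill and no one can take more than 3, so at least ⌈13/3⌉ = 5 technicians are needed.
Ivanova, Tran, Yilmaz, Tanaka, and Espinoza alone can cover everything: Oct 4→Yilmaz, Oct 5→Yilmaz, Oct 6→Tanaka+Espinoza, Oct 7→Espinoza, Oct 8→Tran+Tanaka, Oct 9→Ivanova, Oct 10→Tran, Oct 11→Tran, Oct 12→Ivanova+Yilmaz, Oct 13→Espinoza.

5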